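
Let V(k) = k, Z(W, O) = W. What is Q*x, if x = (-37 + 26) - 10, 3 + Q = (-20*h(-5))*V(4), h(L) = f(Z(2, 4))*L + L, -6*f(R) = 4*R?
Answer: 2863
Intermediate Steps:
f(R) = -2*R/3
h(L) = -L/3 (h(L) = (-⅔*2)*L + L = -4*L/3 + L = -L/3)
Q = -409/3 (Q = -3 - (-20)*(-5)/3*4 = -3 - 20*5/3*4 = -3 - 100/3*4 = -3 - 400/3 = -409/3 ≈ -136.33)
x = -21 (x = -11 - 10 = -21)
Q*x = -409/3*(-21) = 2863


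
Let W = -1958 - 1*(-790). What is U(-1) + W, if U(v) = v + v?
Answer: -1170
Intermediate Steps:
U(v) = 2*v
W = -1168 (W = -1958 + 790 = -1168)
U(-1) + W = 2*(-1) - 1168 = -2 - 1168 = -1170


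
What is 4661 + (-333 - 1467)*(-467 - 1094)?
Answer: 2814461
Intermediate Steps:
4661 + (-333 - 1467)*(-467 - 1094) = 4661 - 1800*(-1561) = 4661 + 2809800 = 2814461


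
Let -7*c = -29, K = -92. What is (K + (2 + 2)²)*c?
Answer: -2204/7 ≈ -314.86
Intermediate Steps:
c = 29/7 (c = -⅐*(-29) = 29/7 ≈ 4.1429)
(K + (2 + 2)²)*c = (-92 + (2 + 2)²)*(29/7) = (-92 + 4²)*(29/7) = (-92 + 16)*(29/7) = -76*29/7 = -2204/7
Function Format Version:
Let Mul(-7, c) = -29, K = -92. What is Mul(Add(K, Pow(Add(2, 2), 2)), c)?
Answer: Rational(-2204, 7) ≈ -314.86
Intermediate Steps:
c = Rational(29, 7) (c = Mul(Rational(-1, 7), -29) = Rational(29, 7) ≈ 4.1429)
Mul(Add(K, Pow(Add(2, 2), 2)), c) = Mul(Add(-92, Pow(Add(2, 2), 2)), Rational(29, 7)) = Mul(Add(-92, Pow(4, 2)), Rational(29, 7)) = Mul(Add(-92, 16), Rational(29, 7)) = Mul(-76, Rational(29, 7)) = Rational(-2204, 7)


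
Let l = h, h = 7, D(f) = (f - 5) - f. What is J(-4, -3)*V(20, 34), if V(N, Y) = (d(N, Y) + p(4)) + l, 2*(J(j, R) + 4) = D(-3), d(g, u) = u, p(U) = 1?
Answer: -273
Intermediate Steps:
D(f) = -5 (D(f) = (-5 + f) - f = -5)
l = 7
J(j, R) = -13/2 (J(j, R) = -4 + (½)*(-5) = -4 - 5/2 = -13/2)
V(N, Y) = 8 + Y (V(N, Y) = (Y + 1) + 7 = (1 + Y) + 7 = 8 + Y)
J(-4, -3)*V(20, 34) = -13*(8 + 34)/2 = -13/2*42 = -273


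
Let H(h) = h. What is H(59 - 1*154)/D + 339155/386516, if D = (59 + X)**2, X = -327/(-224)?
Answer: 60362971255075/70892000744084 ≈ 0.85148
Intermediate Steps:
X = 327/224 (X = -327*(-1/224) = 327/224 ≈ 1.4598)
D = 183412849/50176 (D = (59 + 327/224)**2 = (13543/224)**2 = 183412849/50176 ≈ 3655.4)
H(59 - 1*154)/D + 339155/386516 = (59 - 1*154)/(183412849/50176) + 339155/386516 = (59 - 154)*(50176/183412849) + 339155*(1/386516) = -95*50176/183412849 + 339155/386516 = -4766720/183412849 + 339155/386516 = 60362971255075/70892000744084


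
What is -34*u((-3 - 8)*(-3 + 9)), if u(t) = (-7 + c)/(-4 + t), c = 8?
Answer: 17/35 ≈ 0.48571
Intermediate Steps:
u(t) = 1/(-4 + t) (u(t) = (-7 + 8)/(-4 + t) = 1/(-4 + t))
-34*u((-3 - 8)*(-3 + 9)) = -34/(-4 + (-3 - 8)*(-3 + 9)) = -34/(-4 - 11*6) = -34/(-4 - 66) = -34/(-70) = -34*(-1/70) = 17/35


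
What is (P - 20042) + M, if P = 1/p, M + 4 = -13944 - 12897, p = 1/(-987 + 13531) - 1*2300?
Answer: -1352746180057/28851199 ≈ -46887.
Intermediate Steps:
p = -28851199/12544 (p = 1/12544 - 2300 = -28851199/12544 ≈ -2300.0)
M = -26845 (M = -4 + (-13944 - 12897) = -4 - 26841 = -26845)
P = -12544/28851199 (P = 1/(-28851199/12544) = -12544/28851199 ≈ -0.00043478)
(P - 20042) + M = (-12544/28851199 - 20042) - 26845 = -578235742902/28851199 - 26845 = -1352746180057/28851199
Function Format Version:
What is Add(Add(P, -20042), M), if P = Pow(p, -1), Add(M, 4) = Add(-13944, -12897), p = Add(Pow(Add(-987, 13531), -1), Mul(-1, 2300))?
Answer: Rational(-1352746180057, 28851199) ≈ -46887.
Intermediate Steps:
p = Rational(-28851199, 12544) (p = Add(Pow(12544, -1), -2300) = Add(Rational(1, 12544), -2300) = Rational(-28851199, 12544) ≈ -2300.0)
M = -26845 (M = Add(-4, Add(-13944, -12897)) = Add(-4, -26841) = -26845)
P = Rational(-12544, 28851199) (P = Pow(Rational(-28851199, 12544), -1) = Rational(-12544, 28851199) ≈ -0.00043478)
Add(Add(P, -20042), M) = Add(Add(Rational(-12544, 28851199), -20042), -26845) = Add(Rational(-578235742902, 28851199), -26845) = Rational(-1352746180057, 28851199)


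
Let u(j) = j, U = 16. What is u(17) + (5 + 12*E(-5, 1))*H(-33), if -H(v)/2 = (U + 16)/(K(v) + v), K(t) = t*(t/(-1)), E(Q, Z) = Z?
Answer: 593/33 ≈ 17.970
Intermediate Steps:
K(t) = -t**2 (K(t) = t*(t*(-1)) = t*(-t) = -t**2)
H(v) = -64/(v - v**2) (H(v) = -2*(16 + 16)/(-v**2 + v) = -64/(v - v**2))
u(17) + (5 + 12*E(-5, 1))*H(-33) = 17 + (5 + 12*1)*(64/(-33*(-1 - 33))) = 17 + (5 + 12)*(64*(-1/33)/(-34)) = 17 + 17*(64*(-1/33)*(-1/34)) = 17 + 17*(32/561) = 17 + 32/33 = 593/33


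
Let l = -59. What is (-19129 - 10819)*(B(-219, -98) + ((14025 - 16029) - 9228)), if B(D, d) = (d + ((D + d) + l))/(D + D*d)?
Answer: 2381882734600/7081 ≈ 3.3638e+8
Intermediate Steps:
B(D, d) = (-59 + D + 2*d)/(D + D*d) (B(D, d) = (d + ((D + d) - 59))/(D + D*d) = (d + (-59 + D + d))/(D + D*d) = (-59 + D + 2*d)/(D + D*d))
(-19129 - 10819)*(B(-219, -98) + ((14025 - 16029) - 9228)) = (-19129 - 10819)*((-59 - 219 + 2*(-98))/((-219)*(1 - 98)) + ((14025 - 16029) - 9228)) = -29948*(-1/219*(-59 - 219 - 196)/(-97) + (-2004 - 9228)) = -29948*(-1/219*(-1/97)*(-474) - 11232) = -29948*(-158/7081 - 11232) = -29948*(-79533950/7081) = 2381882734600/7081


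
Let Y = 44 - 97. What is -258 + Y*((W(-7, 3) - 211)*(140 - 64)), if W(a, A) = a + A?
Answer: 865762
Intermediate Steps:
W(a, A) = A + a
Y = -53
-258 + Y*((W(-7, 3) - 211)*(140 - 64)) = -258 - 53*((3 - 7) - 211)*(140 - 64) = -258 - 53*(-4 - 211)*76 = -258 - (-11395)*76 = -258 - 53*(-16340) = -258 + 866020 = 865762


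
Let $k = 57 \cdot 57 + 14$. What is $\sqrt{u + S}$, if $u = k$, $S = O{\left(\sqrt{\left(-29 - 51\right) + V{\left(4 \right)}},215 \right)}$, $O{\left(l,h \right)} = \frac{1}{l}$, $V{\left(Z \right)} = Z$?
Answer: $\frac{\sqrt{4711772 - 38 i \sqrt{19}}}{38} \approx 57.123 - 0.001004 i$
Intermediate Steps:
$S = - \frac{i \sqrt{19}}{38}$ ($S = \frac{1}{\sqrt{\left(-29 - 51\right) + 4}} = \frac{1}{\sqrt{-80 + 4}} = \frac{1}{\sqrt{-76}} = \frac{1}{2 i \sqrt{19}} = - \frac{i \sqrt{19}}{38} \approx - 0.11471 i$)
$k = 3263$ ($k = 3249 + 14 = 3263$)
$u = 3263$
$\sqrt{u + S} = \sqrt{3263 - \frac{i \sqrt{19}}{38}}$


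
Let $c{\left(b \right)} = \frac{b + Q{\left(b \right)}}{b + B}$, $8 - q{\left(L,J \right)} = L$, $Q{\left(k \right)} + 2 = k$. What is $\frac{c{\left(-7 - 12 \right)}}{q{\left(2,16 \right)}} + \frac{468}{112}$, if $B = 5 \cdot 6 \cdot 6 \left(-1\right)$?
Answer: $\frac{70409}{16716} \approx 4.2121$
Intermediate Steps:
$Q{\left(k \right)} = -2 + k$
$q{\left(L,J \right)} = 8 - L$
$B = -180$ ($B = 30 \cdot 6 \left(-1\right) = 180 \left(-1\right) = -180$)
$c{\left(b \right)} = \frac{-2 + 2 b}{-180 + b}$ ($c{\left(b \right)} = \frac{b + \left(-2 + b\right)}{b - 180} = \frac{-2 + 2 b}{-180 + b}$)
$\frac{c{\left(-7 - 12 \right)}}{q{\left(2,16 \right)}} + \frac{468}{112} = \frac{2 \frac{1}{-180 - 19} \left(-1 - 19\right)}{8 - 2} + \frac{468}{112} = \frac{2 \frac{1}{-180 - 19} \left(-1 - 19\right)}{8 - 2} + 468 \cdot \frac{1}{112} = \frac{2 \frac{1}{-180 - 19} \left(-1 - 19\right)}{6} + \frac{117}{28} = 2 \frac{1}{-199} \left(-20\right) \frac{1}{6} + \frac{117}{28} = 2 \left(- \frac{1}{199}\right) \left(-20\right) \frac{1}{6} + \frac{117}{28} = \frac{40}{199} \cdot \frac{1}{6} + \frac{117}{28} = \frac{20}{597} + \frac{117}{28} = \frac{70409}{16716}$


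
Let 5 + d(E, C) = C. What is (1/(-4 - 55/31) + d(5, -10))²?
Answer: 7376656/32041 ≈ 230.23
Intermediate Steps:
d(E, C) = -5 + C
(1/(-4 - 55/31) + d(5, -10))² = (1/(-4 - 55/31) + (-5 - 10))² = (1/(-4 - 55*1/31) - 15)² = (1/(-4 - 55/31) - 15)² = (1/(-179/31) - 15)² = (-31/179 - 15)² = (-2716/179)² = 7376656/32041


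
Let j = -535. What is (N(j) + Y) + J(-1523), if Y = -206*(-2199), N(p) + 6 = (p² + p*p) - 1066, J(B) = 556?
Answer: 1024928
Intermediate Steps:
N(p) = -1072 + 2*p² (N(p) = -6 + ((p² + p*p) - 1066) = -6 + ((p² + p²) - 1066) = -6 + (2*p² - 1066) = -6 + (-1066 + 2*p²) = -1072 + 2*p²)
Y = 452994
(N(j) + Y) + J(-1523) = ((-1072 + 2*(-535)²) + 452994) + 556 = ((-1072 + 2*286225) + 452994) + 556 = ((-1072 + 572450) + 452994) + 556 = (571378 + 452994) + 556 = 1024372 + 556 = 1024928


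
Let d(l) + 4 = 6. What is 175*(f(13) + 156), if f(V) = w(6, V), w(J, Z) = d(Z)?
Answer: 27650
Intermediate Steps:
d(l) = 2 (d(l) = -4 + 6 = 2)
w(J, Z) = 2
f(V) = 2
175*(f(13) + 156) = 175*(2 + 156) = 175*158 = 27650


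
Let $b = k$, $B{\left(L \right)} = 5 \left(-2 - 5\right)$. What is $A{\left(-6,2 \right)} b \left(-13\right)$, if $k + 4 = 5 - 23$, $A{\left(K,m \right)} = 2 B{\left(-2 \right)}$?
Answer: $-20020$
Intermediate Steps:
$B{\left(L \right)} = -35$ ($B{\left(L \right)} = 5 \left(-7\right) = -35$)
$A{\left(K,m \right)} = -70$ ($A{\left(K,m \right)} = 2 \left(-35\right) = -70$)
$k = -22$ ($k = -4 + \left(5 - 23\right) = -4 - 18 = -22$)
$b = -22$
$A{\left(-6,2 \right)} b \left(-13\right) = \left(-70\right) \left(-22\right) \left(-13\right) = 1540 \left(-13\right) = -20020$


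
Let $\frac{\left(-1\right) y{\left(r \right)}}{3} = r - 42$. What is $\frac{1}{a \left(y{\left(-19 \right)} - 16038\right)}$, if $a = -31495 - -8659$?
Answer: $\frac{1}{362064780} \approx 2.7619 \cdot 10^{-9}$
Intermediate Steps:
$a = -22836$ ($a = -31495 + 8659 = -22836$)
$y{\left(r \right)} = 126 - 3 r$ ($y{\left(r \right)} = - 3 \left(r - 42\right) = - 3 \left(-42 + r\right) = 126 - 3 r$)
$\frac{1}{a \left(y{\left(-19 \right)} - 16038\right)} = \frac{1}{\left(-22836\right) \left(\left(126 - -57\right) - 16038\right)} = - \frac{1}{22836 \left(\left(126 + 57\right) - 16038\right)} = - \frac{1}{22836 \left(183 - 16038\right)} = - \frac{1}{22836 \left(-15855\right)} = \left(- \frac{1}{22836}\right) \left(- \frac{1}{15855}\right) = \frac{1}{362064780}$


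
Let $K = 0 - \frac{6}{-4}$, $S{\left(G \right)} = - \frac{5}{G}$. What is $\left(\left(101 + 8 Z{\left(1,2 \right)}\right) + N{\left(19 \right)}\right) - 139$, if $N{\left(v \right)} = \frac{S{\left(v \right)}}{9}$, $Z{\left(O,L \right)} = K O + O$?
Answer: $- \frac{3083}{171} \approx -18.029$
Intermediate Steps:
$K = \frac{3}{2}$ ($K = 0 - 6 \left(- \frac{1}{4}\right) = 0 - - \frac{3}{2} = 0 + \frac{3}{2} = \frac{3}{2} \approx 1.5$)
$Z{\left(O,L \right)} = \frac{5 O}{2}$ ($Z{\left(O,L \right)} = \frac{3 O}{2} + O = \frac{5 O}{2}$)
$N{\left(v \right)} = - \frac{5}{9 v}$ ($N{\left(v \right)} = \frac{\left(-5\right) \frac{1}{v}}{9} = - \frac{5}{v} \frac{1}{9} = - \frac{5}{9 v}$)
$\left(\left(101 + 8 Z{\left(1,2 \right)}\right) + N{\left(19 \right)}\right) - 139 = \left(\left(101 + 8 \cdot \frac{5}{2} \cdot 1\right) - \frac{5}{9 \cdot 19}\right) - 139 = \left(\left(101 + 8 \cdot \frac{5}{2}\right) - \frac{5}{171}\right) - 139 = \left(\left(101 + 20\right) - \frac{5}{171}\right) - 139 = \left(121 - \frac{5}{171}\right) - 139 = \frac{20686}{171} - 139 = - \frac{3083}{171}$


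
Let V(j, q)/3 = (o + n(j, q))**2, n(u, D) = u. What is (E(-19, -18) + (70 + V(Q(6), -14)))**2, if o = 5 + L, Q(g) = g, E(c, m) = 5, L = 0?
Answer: 191844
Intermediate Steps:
o = 5 (o = 5 + 0 = 5)
V(j, q) = 3*(5 + j)**2
(E(-19, -18) + (70 + V(Q(6), -14)))**2 = (5 + (70 + 3*(5 + 6)**2))**2 = (5 + (70 + 3*11**2))**2 = (5 + (70 + 3*121))**2 = (5 + (70 + 363))**2 = (5 + 433)**2 = 438**2 = 191844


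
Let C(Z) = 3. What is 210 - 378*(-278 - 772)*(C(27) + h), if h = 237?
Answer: 95256210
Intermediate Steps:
210 - 378*(-278 - 772)*(C(27) + h) = 210 - 378*(-278 - 772)*(3 + 237) = 210 - (-396900)*240 = 210 - 378*(-252000) = 210 + 95256000 = 95256210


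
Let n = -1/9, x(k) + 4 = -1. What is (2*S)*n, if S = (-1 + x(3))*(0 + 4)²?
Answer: 64/3 ≈ 21.333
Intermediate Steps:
x(k) = -5 (x(k) = -4 - 1 = -5)
n = -⅑ (n = -1*⅑ = -⅑ ≈ -0.11111)
S = -96 (S = (-1 - 5)*(0 + 4)² = -6*4² = -6*16 = -96)
(2*S)*n = (2*(-96))*(-⅑) = -192*(-⅑) = 64/3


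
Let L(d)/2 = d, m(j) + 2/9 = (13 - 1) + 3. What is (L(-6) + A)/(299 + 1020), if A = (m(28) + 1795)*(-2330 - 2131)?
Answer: -24220292/3957 ≈ -6120.9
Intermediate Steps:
m(j) = 133/9 (m(j) = -2/9 + ((13 - 1) + 3) = -2/9 + (12 + 3) = -2/9 + 15 = 133/9)
L(d) = 2*d
A = -24220256/3 (A = (133/9 + 1795)*(-2330 - 2131) = (16288/9)*(-4461) = -24220256/3 ≈ -8.0734e+6)
(L(-6) + A)/(299 + 1020) = (2*(-6) - 24220256/3)/(299 + 1020) = (-12 - 24220256/3)/1319 = -24220292/3*1/1319 = -24220292/3957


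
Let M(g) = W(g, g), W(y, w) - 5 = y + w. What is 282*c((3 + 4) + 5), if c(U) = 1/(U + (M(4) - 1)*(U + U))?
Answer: 47/50 ≈ 0.94000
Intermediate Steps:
W(y, w) = 5 + w + y (W(y, w) = 5 + (y + w) = 5 + (w + y) = 5 + w + y)
M(g) = 5 + 2*g (M(g) = 5 + g + g = 5 + 2*g)
c(U) = 1/(25*U) (c(U) = 1/(U + ((5 + 2*4) - 1)*(U + U)) = 1/(U + ((5 + 8) - 1)*(2*U)) = 1/(U + (13 - 1)*(2*U)) = 1/(U + 12*(2*U)) = 1/(U + 24*U) = 1/(25*U))
282*c((3 + 4) + 5) = 282*(1/(25*((3 + 4) + 5))) = 282*(1/(25*(7 + 5))) = 282*((1/25)/12) = 282*((1/25)*(1/12)) = 282*(1/300) = 47/50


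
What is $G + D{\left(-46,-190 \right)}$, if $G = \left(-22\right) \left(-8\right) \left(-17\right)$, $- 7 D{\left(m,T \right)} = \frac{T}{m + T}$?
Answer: $- \frac{2471487}{826} \approx -2992.1$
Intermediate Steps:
$D{\left(m,T \right)} = - \frac{T}{7 \left(T + m\right)}$ ($D{\left(m,T \right)} = - \frac{\frac{1}{m + T} T}{7} = - \frac{\frac{1}{T + m} T}{7} = - \frac{T \frac{1}{T + m}}{7} = - \frac{T}{7 \left(T + m\right)}$)
$G = -2992$ ($G = 176 \left(-17\right) = -2992$)
$G + D{\left(-46,-190 \right)} = -2992 - - \frac{190}{7 \left(-190\right) + 7 \left(-46\right)} = -2992 - - \frac{190}{-1330 - 322} = -2992 - - \frac{190}{-1652} = -2992 - \left(-190\right) \left(- \frac{1}{1652}\right) = -2992 - \frac{95}{826} = - \frac{2471487}{826}$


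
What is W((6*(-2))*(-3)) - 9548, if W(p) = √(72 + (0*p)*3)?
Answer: -9548 + 6*√2 ≈ -9539.5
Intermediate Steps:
W(p) = 6*√2 (W(p) = √(72 + 0*3) = √(72 + 0) = √72 = 6*√2)
W((6*(-2))*(-3)) - 9548 = 6*√2 - 9548 = -9548 + 6*√2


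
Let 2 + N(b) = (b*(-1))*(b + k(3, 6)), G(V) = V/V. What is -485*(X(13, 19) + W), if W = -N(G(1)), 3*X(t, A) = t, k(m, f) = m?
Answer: -15035/3 ≈ -5011.7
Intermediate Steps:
G(V) = 1
N(b) = -2 - b*(3 + b) (N(b) = -2 + (b*(-1))*(b + 3) = -2 + (-b)*(3 + b) = -2 - b*(3 + b))
X(t, A) = t/3
W = 6 (W = -(-2 - 1*1**2 - 3*1) = -(-2 - 1*1 - 3) = -(-2 - 1 - 3) = -1*(-6) = 6)
-485*(X(13, 19) + W) = -485*((1/3)*13 + 6) = -485*(13/3 + 6) = -485*31/3 = -15035/3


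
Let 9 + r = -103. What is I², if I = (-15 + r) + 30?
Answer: 9409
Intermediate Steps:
r = -112 (r = -9 - 103 = -112)
I = -97 (I = (-15 - 112) + 30 = -127 + 30 = -97)
I² = (-97)² = 9409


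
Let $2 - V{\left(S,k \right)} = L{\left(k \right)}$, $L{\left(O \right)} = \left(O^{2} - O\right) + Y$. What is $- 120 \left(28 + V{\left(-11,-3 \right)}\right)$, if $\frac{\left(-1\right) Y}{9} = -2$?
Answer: $0$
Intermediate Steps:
$Y = 18$ ($Y = \left(-9\right) \left(-2\right) = 18$)
$L{\left(O \right)} = 18 + O^{2} - O$ ($L{\left(O \right)} = \left(O^{2} - O\right) + 18 = 18 + O^{2} - O$)
$V{\left(S,k \right)} = -16 + k - k^{2}$ ($V{\left(S,k \right)} = 2 - \left(18 + k^{2} - k\right) = -16 + k - k^{2}$)
$- 120 \left(28 + V{\left(-11,-3 \right)}\right) = - 120 \left(28 - 28\right) = \left(-120\right) 0 = 0$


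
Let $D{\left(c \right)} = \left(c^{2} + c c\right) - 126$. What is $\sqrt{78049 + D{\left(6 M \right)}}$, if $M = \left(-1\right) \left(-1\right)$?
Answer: $\sqrt{77995} \approx 279.28$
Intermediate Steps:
$M = 1$
$D{\left(c \right)} = -126 + 2 c^{2}$ ($D{\left(c \right)} = \left(c^{2} + c^{2}\right) - 126 = 2 c^{2} - 126 = -126 + 2 c^{2}$)
$\sqrt{78049 + D{\left(6 M \right)}} = \sqrt{78049 - \left(126 - 2 \left(6 \cdot 1\right)^{2}\right)} = \sqrt{78049 - \left(126 - 2 \cdot 6^{2}\right)} = \sqrt{78049 + \left(-126 + 2 \cdot 36\right)} = \sqrt{78049 + \left(-126 + 72\right)} = \sqrt{78049 - 54} = \sqrt{77995}$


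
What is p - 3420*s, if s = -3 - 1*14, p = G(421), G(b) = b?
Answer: 58561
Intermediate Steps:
p = 421
s = -17 (s = -3 - 14 = -17)
p - 3420*s = 421 - 3420*(-17) = 421 - 1*(-58140) = 421 + 58140 = 58561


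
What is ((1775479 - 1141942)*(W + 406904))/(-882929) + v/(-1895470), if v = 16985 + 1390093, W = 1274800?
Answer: -1009738062704122011/836782715815 ≈ -1.2067e+6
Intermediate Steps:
v = 1407078
((1775479 - 1141942)*(W + 406904))/(-882929) + v/(-1895470) = ((1775479 - 1141942)*(1274800 + 406904))/(-882929) + 1407078/(-1895470) = (633537*1681704)*(-1/882929) + 1407078*(-1/1895470) = 1065421707048*(-1/882929) - 703539/947735 = -1065421707048/882929 - 703539/947735 = -1009738062704122011/836782715815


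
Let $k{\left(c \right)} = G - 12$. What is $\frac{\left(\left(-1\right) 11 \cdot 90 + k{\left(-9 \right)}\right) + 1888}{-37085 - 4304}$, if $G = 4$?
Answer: $- \frac{890}{41389} \approx -0.021503$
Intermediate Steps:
$k{\left(c \right)} = -8$ ($k{\left(c \right)} = 4 - 12 = -8$)
$\frac{\left(\left(-1\right) 11 \cdot 90 + k{\left(-9 \right)}\right) + 1888}{-37085 - 4304} = \frac{\left(\left(-1\right) 11 \cdot 90 - 8\right) + 1888}{-37085 - 4304} = \frac{\left(\left(-11\right) 90 - 8\right) + 1888}{-41389} = \left(\left(-990 - 8\right) + 1888\right) \left(- \frac{1}{41389}\right) = \left(-998 + 1888\right) \left(- \frac{1}{41389}\right) = 890 \left(- \frac{1}{41389}\right) = - \frac{890}{41389}$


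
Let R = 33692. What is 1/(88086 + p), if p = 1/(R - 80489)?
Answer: 46797/4122160541 ≈ 1.1353e-5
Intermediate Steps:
p = -1/46797 (p = 1/(33692 - 80489) = 1/(-46797) = -1/46797 ≈ -2.1369e-5)
1/(88086 + p) = 1/(88086 - 1/46797) = 1/(4122160541/46797) = 46797/4122160541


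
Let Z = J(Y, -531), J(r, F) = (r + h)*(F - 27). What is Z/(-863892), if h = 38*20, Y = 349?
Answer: 34379/47994 ≈ 0.71632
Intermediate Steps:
h = 760
J(r, F) = (-27 + F)*(760 + r) (J(r, F) = (r + 760)*(F - 27) = (760 + r)*(-27 + F) = (-27 + F)*(760 + r))
Z = -618822 (Z = -20520 - 27*349 + 760*(-531) - 531*349 = -20520 - 9423 - 403560 - 185319 = -618822)
Z/(-863892) = -618822/(-863892) = -618822*(-1/863892) = 34379/47994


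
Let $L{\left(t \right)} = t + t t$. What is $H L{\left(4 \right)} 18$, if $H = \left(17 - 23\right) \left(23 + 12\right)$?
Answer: $-75600$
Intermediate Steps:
$L{\left(t \right)} = t + t^{2}$
$H = -210$ ($H = \left(-6\right) 35 = -210$)
$H L{\left(4 \right)} 18 = - 210 \cdot 4 \left(1 + 4\right) 18 = - 210 \cdot 4 \cdot 5 \cdot 18 = \left(-210\right) 20 \cdot 18 = \left(-4200\right) 18 = -75600$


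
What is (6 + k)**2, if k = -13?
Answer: 49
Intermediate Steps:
(6 + k)**2 = (6 - 13)**2 = (-7)**2 = 49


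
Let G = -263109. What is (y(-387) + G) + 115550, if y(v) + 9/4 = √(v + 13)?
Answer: -590245/4 + I*√374 ≈ -1.4756e+5 + 19.339*I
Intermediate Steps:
y(v) = -9/4 + √(13 + v) (y(v) = -9/4 + √(v + 13) = -9/4 + √(13 + v))
(y(-387) + G) + 115550 = ((-9/4 + √(13 - 387)) - 263109) + 115550 = ((-9/4 + √(-374)) - 263109) + 115550 = ((-9/4 + I*√374) - 263109) + 115550 = (-1052445/4 + I*√374) + 115550 = -590245/4 + I*√374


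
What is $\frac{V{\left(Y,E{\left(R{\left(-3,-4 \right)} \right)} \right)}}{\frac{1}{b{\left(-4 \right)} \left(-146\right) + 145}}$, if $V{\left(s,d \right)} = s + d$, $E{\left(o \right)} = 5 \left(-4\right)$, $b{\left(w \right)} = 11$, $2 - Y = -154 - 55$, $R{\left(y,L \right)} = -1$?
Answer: $-279051$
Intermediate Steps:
$Y = 211$ ($Y = 2 - \left(-154 - 55\right) = 2 - -209 = 2 + 209 = 211$)
$E{\left(o \right)} = -20$
$V{\left(s,d \right)} = d + s$
$\frac{V{\left(Y,E{\left(R{\left(-3,-4 \right)} \right)} \right)}}{\frac{1}{b{\left(-4 \right)} \left(-146\right) + 145}} = \frac{-20 + 211}{\frac{1}{11 \left(-146\right) + 145}} = \frac{191}{\frac{1}{-1606 + 145}} = \frac{191}{\frac{1}{-1461}} = \frac{191}{- \frac{1}{1461}} = 191 \left(-1461\right) = -279051$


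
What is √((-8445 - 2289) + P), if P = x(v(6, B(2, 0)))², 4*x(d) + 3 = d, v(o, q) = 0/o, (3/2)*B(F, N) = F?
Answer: 107*I*√15/4 ≈ 103.6*I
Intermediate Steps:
B(F, N) = 2*F/3
v(o, q) = 0
x(d) = -¾ + d/4
P = 9/16 (P = (-¾ + (¼)*0)² = (-¾ + 0)² = (-¾)² = 9/16 ≈ 0.56250)
√((-8445 - 2289) + P) = √((-8445 - 2289) + 9/16) = √(-10734 + 9/16) = √(-171735/16) = 107*I*√15/4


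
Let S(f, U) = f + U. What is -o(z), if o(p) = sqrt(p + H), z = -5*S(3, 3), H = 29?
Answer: -I ≈ -1.0*I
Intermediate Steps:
S(f, U) = U + f
z = -30 (z = -5*(3 + 3) = -5*6 = -30)
o(p) = sqrt(29 + p) (o(p) = sqrt(p + 29) = sqrt(29 + p))
-o(z) = -sqrt(29 - 30) = -sqrt(-1) = -I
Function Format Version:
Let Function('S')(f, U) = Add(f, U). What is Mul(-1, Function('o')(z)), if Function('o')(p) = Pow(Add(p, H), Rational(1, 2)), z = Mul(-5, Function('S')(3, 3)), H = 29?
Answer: Mul(-1, I) ≈ Mul(-1.0000, I)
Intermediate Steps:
Function('S')(f, U) = Add(U, f)
z = -30 (z = Mul(-5, Add(3, 3)) = Mul(-5, 6) = -30)
Function('o')(p) = Pow(Add(29, p), Rational(1, 2)) (Function('o')(p) = Pow(Add(p, 29), Rational(1, 2)) = Pow(Add(29, p), Rational(1, 2)))
Mul(-1, Function('o')(z)) = Mul(-1, Pow(Add(29, -30), Rational(1, 2))) = Mul(-1, Pow(-1, Rational(1, 2))) = Mul(-1, I)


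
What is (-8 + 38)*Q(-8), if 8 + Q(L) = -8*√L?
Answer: -240 - 480*I*√2 ≈ -240.0 - 678.82*I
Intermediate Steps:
Q(L) = -8 - 8*√L
(-8 + 38)*Q(-8) = (-8 + 38)*(-8 - 16*I*√2) = 30*(-8 - 16*I*√2) = -240 - 480*I*√2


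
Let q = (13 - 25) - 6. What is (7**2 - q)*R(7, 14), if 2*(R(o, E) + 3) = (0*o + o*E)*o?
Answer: 22780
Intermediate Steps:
R(o, E) = -3 + E*o**2/2 (R(o, E) = -3 + ((0*o + o*E)*o)/2 = -3 + ((0 + E*o)*o)/2 = -3 + ((E*o)*o)/2 = -3 + (E*o**2)/2 = -3 + E*o**2/2)
q = -18 (q = -12 - 6 = -18)
(7**2 - q)*R(7, 14) = (7**2 - 1*(-18))*(-3 + (1/2)*14*7**2) = (49 + 18)*(-3 + (1/2)*14*49) = 67*(-3 + 343) = 67*340 = 22780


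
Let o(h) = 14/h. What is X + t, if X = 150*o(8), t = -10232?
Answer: -19939/2 ≈ -9969.5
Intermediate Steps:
X = 525/2 (X = 150*(14/8) = 150*(14*(⅛)) = 150*(7/4) = 525/2 ≈ 262.50)
X + t = 525/2 - 10232 = -19939/2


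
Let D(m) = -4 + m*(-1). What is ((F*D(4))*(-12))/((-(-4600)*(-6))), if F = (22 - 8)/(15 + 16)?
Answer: -28/17825 ≈ -0.0015708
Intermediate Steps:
D(m) = -4 - m
F = 14/31 ≈ 0.45161
((F*D(4))*(-12))/((-(-4600)*(-6))) = ((14*(-4 - 1*4)/31)*(-12))/((-(-4600)*(-6))) = ((14*(-4 - 4)/31)*(-12))/((-575*48)) = (((14/31)*(-8))*(-12))/(-27600) = -112/31*(-12)*(-1/27600) = (1344/31)*(-1/27600) = -28/17825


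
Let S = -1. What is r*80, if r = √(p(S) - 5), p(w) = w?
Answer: 80*I*√6 ≈ 195.96*I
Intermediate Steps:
r = I*√6 (r = √(-1 - 5) = √(-6) = I*√6 ≈ 2.4495*I)
r*80 = (I*√6)*80 = 80*I*√6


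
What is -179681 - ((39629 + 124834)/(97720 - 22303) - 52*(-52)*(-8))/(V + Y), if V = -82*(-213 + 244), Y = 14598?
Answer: -54456416192877/303075784 ≈ -1.7968e+5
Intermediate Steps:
V = -2542 (V = -82*31 = -2542)
-179681 - ((39629 + 124834)/(97720 - 22303) - 52*(-52)*(-8))/(V + Y) = -179681 - ((39629 + 124834)/(97720 - 22303) - 52*(-52)*(-8))/(-2542 + 14598) = -179681 - (164463/75417 + 2704*(-8))/12056 = -179681 - (164463*(1/75417) - 21632)/12056 = -179681 - (54821/25139 - 21632)/12056 = -179681 - (-543752027)/(25139*12056) = -179681 - 1*(-543752027/303075784) = -179681 + 543752027/303075784 = -54456416192877/303075784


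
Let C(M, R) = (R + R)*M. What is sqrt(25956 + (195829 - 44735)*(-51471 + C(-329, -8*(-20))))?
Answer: I*sqrt(23684109638) ≈ 1.539e+5*I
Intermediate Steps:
C(M, R) = 2*M*R (C(M, R) = (2*R)*M = 2*M*R)
sqrt(25956 + (195829 - 44735)*(-51471 + C(-329, -8*(-20)))) = sqrt(25956 + (195829 - 44735)*(-51471 + 2*(-329)*(-8*(-20)))) = sqrt(25956 + 151094*(-51471 + 2*(-329)*160)) = sqrt(25956 + 151094*(-51471 - 105280)) = sqrt(25956 + 151094*(-156751)) = sqrt(25956 - 23684135594) = sqrt(-23684109638) = I*sqrt(23684109638)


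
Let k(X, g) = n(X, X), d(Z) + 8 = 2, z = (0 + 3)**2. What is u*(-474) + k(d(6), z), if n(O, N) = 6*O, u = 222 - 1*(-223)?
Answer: -210966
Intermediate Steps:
z = 9 (z = 3**2 = 9)
u = 445 (u = 222 + 223 = 445)
d(Z) = -6 (d(Z) = -8 + 2 = -6)
k(X, g) = 6*X
u*(-474) + k(d(6), z) = 445*(-474) + 6*(-6) = -210930 - 36 = -210966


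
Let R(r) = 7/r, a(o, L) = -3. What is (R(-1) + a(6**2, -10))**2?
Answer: 100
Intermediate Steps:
(R(-1) + a(6**2, -10))**2 = (7/(-1) - 3)**2 = (7*(-1) - 3)**2 = (-7 - 3)**2 = (-10)**2 = 100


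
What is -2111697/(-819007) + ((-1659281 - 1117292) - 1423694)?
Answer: -491435137596/117001 ≈ -4.2003e+6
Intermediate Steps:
-2111697/(-819007) + ((-1659281 - 1117292) - 1423694) = -2111697*(-1/819007) + (-2776573 - 1423694) = 301671/117001 - 4200267 = -491435137596/117001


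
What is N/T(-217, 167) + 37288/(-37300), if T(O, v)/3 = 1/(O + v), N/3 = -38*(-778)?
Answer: -13784224322/9325 ≈ -1.4782e+6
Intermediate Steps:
N = 88692 (N = 3*(-38*(-778)) = 3*29564 = 88692)
T(O, v) = 3/(O + v)
N/T(-217, 167) + 37288/(-37300) = 88692/((3/(-217 + 167))) + 37288/(-37300) = 88692/((3/(-50))) + 37288*(-1/37300) = 88692/((3*(-1/50))) - 9322/9325 = 88692/(-3/50) - 9322/9325 = 88692*(-50/3) - 9322/9325 = -1478200 - 9322/9325 = -13784224322/9325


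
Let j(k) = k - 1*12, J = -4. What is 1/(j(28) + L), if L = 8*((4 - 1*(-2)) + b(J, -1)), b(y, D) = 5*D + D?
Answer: 1/16 ≈ 0.062500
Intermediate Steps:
j(k) = -12 + k (j(k) = k - 12 = -12 + k)
b(y, D) = 6*D
L = 0 (L = 8*((4 - 1*(-2)) + 6*(-1)) = 8*((4 + 2) - 6) = 8*(6 - 6) = 8*0 = 0)
1/(j(28) + L) = 1/((-12 + 28) + 0) = 1/(16 + 0) = 1/16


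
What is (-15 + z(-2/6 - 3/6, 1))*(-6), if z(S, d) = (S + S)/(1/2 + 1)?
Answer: 290/3 ≈ 96.667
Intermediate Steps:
z(S, d) = 4*S/3 (z(S, d) = (2*S)/(1/2 + 1) = (2*S)/(3/2) = (2*S)*(2/3) = 4*S/3)
(-15 + z(-2/6 - 3/6, 1))*(-6) = (-15 + 4*(-2/6 - 3/6)/3)*(-6) = (-15 + 4*(-2*1/6 - 3*1/6)/3)*(-6) = (-15 + 4*(-1/3 - 1/2)/3)*(-6) = (-15 + (4/3)*(-5/6))*(-6) = (-15 - 10/9)*(-6) = -145/9*(-6) = 290/3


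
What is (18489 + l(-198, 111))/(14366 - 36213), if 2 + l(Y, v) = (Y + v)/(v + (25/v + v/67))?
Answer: -15519244942/18340622041 ≈ -0.84617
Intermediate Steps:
l(Y, v) = -2 + (Y + v)/(25/v + 68*v/67) (l(Y, v) = -2 + (Y + v)/(v + (25/v + v/67)) = -2 + (Y + v)/(25/v + 68*v/67))
(18489 + l(-198, 111))/(14366 - 36213) = (18489 + (-3350 - 69*111² + 67*(-198)*111)/(1675 + 68*111²))/(14366 - 36213) = (18489 + (-3350 - 69*12321 - 1472526)/(1675 + 68*12321))/(-21847) = (18489 + (-3350 - 850149 - 1472526)/(1675 + 837828))*(-1/21847) = (18489 - 2326025/839503)*(-1/21847) = (15519244942/839503)*(-1/21847) = -15519244942/18340622041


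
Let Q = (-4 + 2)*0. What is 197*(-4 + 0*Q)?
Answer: -788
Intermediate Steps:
Q = 0 (Q = -2*0 = 0)
197*(-4 + 0*Q) = 197*(-4 + 0*0) = 197*(-4 + 0) = 197*(-4) = -788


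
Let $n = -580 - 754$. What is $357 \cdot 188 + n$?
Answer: $65782$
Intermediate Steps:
$n = -1334$
$357 \cdot 188 + n = 357 \cdot 188 - 1334 = 67116 - 1334 = 65782$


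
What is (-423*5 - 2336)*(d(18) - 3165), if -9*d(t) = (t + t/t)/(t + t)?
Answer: 4564407029/324 ≈ 1.4088e+7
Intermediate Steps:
d(t) = -(1 + t)/(18*t) (d(t) = -(t + t/t)/(9*(t + t)) = -(t + 1)/(9*(2*t)) = -(1 + t)*1/(2*t)/9 = -(1 + t)/(18*t))
(-423*5 - 2336)*(d(18) - 3165) = (-423*5 - 2336)*((1/18)*(-1 - 1*18)/18 - 3165) = (-2115 - 2336)*((1/18)*(1/18)*(-1 - 18) - 3165) = -4451*((1/18)*(1/18)*(-19) - 3165) = -4451*(-19/324 - 3165) = -4451*(-1025479/324) = 4564407029/324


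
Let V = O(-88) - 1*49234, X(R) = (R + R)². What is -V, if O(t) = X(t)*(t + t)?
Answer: 5501010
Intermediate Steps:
X(R) = 4*R² (X(R) = (2*R)² = 4*R²)
O(t) = 8*t³ (O(t) = (4*t²)*(t + t) = (4*t²)*(2*t) = 8*t³)
V = -5501010 (V = 8*(-88)³ - 1*49234 = 8*(-681472) - 49234 = -5451776 - 49234 = -5501010)
-V = -1*(-5501010) = 5501010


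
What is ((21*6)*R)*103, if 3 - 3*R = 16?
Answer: -56238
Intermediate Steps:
R = -13/3 (R = 1 - ⅓*16 = 1 - 16/3 = -13/3 ≈ -4.3333)
((21*6)*R)*103 = ((21*6)*(-13/3))*103 = (126*(-13/3))*103 = -546*103 = -56238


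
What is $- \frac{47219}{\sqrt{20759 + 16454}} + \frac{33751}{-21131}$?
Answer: $- \frac{33751}{21131} - \frac{47219 \sqrt{37213}}{37213} \approx -246.37$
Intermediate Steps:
$- \frac{47219}{\sqrt{20759 + 16454}} + \frac{33751}{-21131} = - \frac{47219}{\sqrt{37213}} + 33751 \left(- \frac{1}{21131}\right) = - 47219 \frac{\sqrt{37213}}{37213} - \frac{33751}{21131} = - \frac{47219 \sqrt{37213}}{37213} - \frac{33751}{21131} = - \frac{33751}{21131} - \frac{47219 \sqrt{37213}}{37213}$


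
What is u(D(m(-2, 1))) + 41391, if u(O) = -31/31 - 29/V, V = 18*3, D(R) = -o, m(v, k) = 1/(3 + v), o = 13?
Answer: 2235031/54 ≈ 41389.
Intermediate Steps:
D(R) = -13 (D(R) = -1*13 = -13)
V = 54
u(O) = -83/54 (u(O) = -31/31 - 29/54 = -31*1/31 - 29*1/54 = -1 - 29/54 = -83/54)
u(D(m(-2, 1))) + 41391 = -83/54 + 41391 = 2235031/54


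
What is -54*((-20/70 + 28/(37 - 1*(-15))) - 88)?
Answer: 431190/91 ≈ 4738.4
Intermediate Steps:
-54*((-20/70 + 28/(37 - 1*(-15))) - 88) = -54*((-20*1/70 + 28/(37 + 15)) - 88) = -54*((-2/7 + 28/52) - 88) = -54*((-2/7 + 28*(1/52)) - 88) = -54*((-2/7 + 7/13) - 88) = -54*(23/91 - 88) = -54*(-7985/91) = 431190/91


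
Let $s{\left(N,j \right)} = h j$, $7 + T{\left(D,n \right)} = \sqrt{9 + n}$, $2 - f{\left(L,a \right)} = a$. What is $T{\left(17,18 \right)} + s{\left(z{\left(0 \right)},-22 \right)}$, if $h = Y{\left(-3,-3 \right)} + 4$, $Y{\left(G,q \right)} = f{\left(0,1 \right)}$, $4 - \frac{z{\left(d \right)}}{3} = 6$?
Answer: $-117 + 3 \sqrt{3} \approx -111.8$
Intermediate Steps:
$f{\left(L,a \right)} = 2 - a$
$z{\left(d \right)} = -6$ ($z{\left(d \right)} = 12 - 18 = -6$)
$Y{\left(G,q \right)} = 1$ ($Y{\left(G,q \right)} = 2 - 1 = 1$)
$T{\left(D,n \right)} = -7 + \sqrt{9 + n}$
$h = 5$ ($h = 1 + 4 = 5$)
$s{\left(N,j \right)} = 5 j$
$T{\left(17,18 \right)} + s{\left(z{\left(0 \right)},-22 \right)} = \left(-7 + \sqrt{9 + 18}\right) + 5 \left(-22\right) = \left(-7 + \sqrt{27}\right) - 110 = \left(-7 + 3 \sqrt{3}\right) - 110 = -117 + 3 \sqrt{3}$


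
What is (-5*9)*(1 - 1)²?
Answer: 0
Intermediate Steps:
(-5*9)*(1 - 1)² = -45*0² = -45*0 = 0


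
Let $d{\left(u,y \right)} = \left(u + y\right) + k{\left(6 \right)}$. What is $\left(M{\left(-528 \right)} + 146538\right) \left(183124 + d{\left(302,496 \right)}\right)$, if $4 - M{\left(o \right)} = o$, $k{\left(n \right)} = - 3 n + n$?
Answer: $27047643700$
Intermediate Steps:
$k{\left(n \right)} = - 2 n$
$M{\left(o \right)} = 4 - o$
$d{\left(u,y \right)} = -12 + u + y$ ($d{\left(u,y \right)} = \left(u + y\right) - 12 = -12 + u + y$)
$\left(M{\left(-528 \right)} + 146538\right) \left(183124 + d{\left(302,496 \right)}\right) = \left(\left(4 - -528\right) + 146538\right) \left(183124 + \left(-12 + 302 + 496\right)\right) = \left(\left(4 + 528\right) + 146538\right) \left(183124 + 786\right) = \left(532 + 146538\right) 183910 = 147070 \cdot 183910 = 27047643700$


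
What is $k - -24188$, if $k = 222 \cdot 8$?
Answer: $25964$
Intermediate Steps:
$k = 1776$
$k - -24188 = 1776 - -24188 = 1776 + 24188 = 25964$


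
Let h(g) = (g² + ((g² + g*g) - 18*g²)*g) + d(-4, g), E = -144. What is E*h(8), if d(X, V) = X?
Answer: 1171008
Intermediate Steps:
h(g) = -4 + g² - 16*g³ (h(g) = (g² + ((g² + g*g) - 18*g²)*g) - 4 = (g² + ((g² + g²) - 18*g²)*g) - 4 = (g² + (2*g² - 18*g²)*g) - 4 = (g² + (-16*g²)*g) - 4 = (g² - 16*g³) - 4 = -4 + g² - 16*g³)
E*h(8) = -144*(-4 + 8² - 16*8³) = -144*(-4 + 64 - 16*512) = -144*(-4 + 64 - 8192) = -144*(-8132) = 1171008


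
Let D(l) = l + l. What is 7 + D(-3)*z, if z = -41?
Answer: 253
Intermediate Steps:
D(l) = 2*l
7 + D(-3)*z = 7 + (2*(-3))*(-41) = 7 - 6*(-41) = 7 + 246 = 253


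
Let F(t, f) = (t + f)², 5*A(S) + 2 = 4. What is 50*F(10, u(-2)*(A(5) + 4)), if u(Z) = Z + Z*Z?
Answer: 17672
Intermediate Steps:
A(S) = ⅖ (A(S) = -⅖ + (⅕)*4 = -⅖ + ⅘ = ⅖)
u(Z) = Z + Z²
F(t, f) = (f + t)²
50*F(10, u(-2)*(A(5) + 4)) = 50*((-2*(1 - 2))*(⅖ + 4) + 10)² = 50*(-2*(-1)*(22/5) + 10)² = 50*(2*(22/5) + 10)² = 50*(44/5 + 10)² = 50*(94/5)² = 50*(8836/25) = 17672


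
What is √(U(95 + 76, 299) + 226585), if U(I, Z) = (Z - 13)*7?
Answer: √228587 ≈ 478.11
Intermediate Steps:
U(I, Z) = -91 + 7*Z (U(I, Z) = (-13 + Z)*7 = -91 + 7*Z)
√(U(95 + 76, 299) + 226585) = √((-91 + 7*299) + 226585) = √((-91 + 2093) + 226585) = √(2002 + 226585) = √228587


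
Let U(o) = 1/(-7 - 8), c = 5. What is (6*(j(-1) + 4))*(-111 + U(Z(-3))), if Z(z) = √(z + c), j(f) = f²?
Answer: -3332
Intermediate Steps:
Z(z) = √(5 + z) (Z(z) = √(z + 5) = √(5 + z))
U(o) = -1/15 (U(o) = 1/(-15) = -1/15)
(6*(j(-1) + 4))*(-111 + U(Z(-3))) = (6*((-1)² + 4))*(-111 - 1/15) = (6*(1 + 4))*(-1666/15) = (6*5)*(-1666/15) = 30*(-1666/15) = -3332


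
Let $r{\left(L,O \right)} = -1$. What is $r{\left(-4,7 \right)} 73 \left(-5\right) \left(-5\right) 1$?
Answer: $-1825$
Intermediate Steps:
$r{\left(-4,7 \right)} 73 \left(-5\right) \left(-5\right) 1 = \left(-1\right) 73 \left(-5\right) \left(-5\right) 1 = - 73 \cdot 25 \cdot 1 = \left(-73\right) 25 = -1825$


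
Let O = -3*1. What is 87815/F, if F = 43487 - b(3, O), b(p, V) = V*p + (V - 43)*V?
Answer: 12545/6194 ≈ 2.0253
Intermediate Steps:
O = -3
b(p, V) = V*p + V*(-43 + V) (b(p, V) = V*p + (-43 + V)*V = V*p + V*(-43 + V))
F = 43358 (F = 43487 - (-3)*(-43 - 3 + 3) = 43487 - (-3)*(-43) = 43487 - 1*129 = 43487 - 129 = 43358)
87815/F = 87815/43358 = 87815*(1/43358) = 12545/6194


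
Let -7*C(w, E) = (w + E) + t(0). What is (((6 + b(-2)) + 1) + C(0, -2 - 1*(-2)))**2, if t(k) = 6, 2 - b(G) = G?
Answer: 5041/49 ≈ 102.88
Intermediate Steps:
b(G) = 2 - G
C(w, E) = -6/7 - E/7 - w/7 (C(w, E) = -((w + E) + 6)/7 = -((E + w) + 6)/7 = -(6 + E + w)/7 = -6/7 - E/7 - w/7)
(((6 + b(-2)) + 1) + C(0, -2 - 1*(-2)))**2 = (((6 + (2 - 1*(-2))) + 1) + (-6/7 - (-2 - 1*(-2))/7 - 1/7*0))**2 = (((6 + (2 + 2)) + 1) + (-6/7 - (-2 + 2)/7 + 0))**2 = (((6 + 4) + 1) + (-6/7 - 1/7*0 + 0))**2 = ((10 + 1) + (-6/7 + 0 + 0))**2 = (11 - 6/7)**2 = (71/7)**2 = 5041/49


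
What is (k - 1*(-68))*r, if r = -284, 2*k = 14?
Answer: -21300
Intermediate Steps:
k = 7 (k = (½)*14 = 7)
(k - 1*(-68))*r = (7 - 1*(-68))*(-284) = (7 + 68)*(-284) = 75*(-284) = -21300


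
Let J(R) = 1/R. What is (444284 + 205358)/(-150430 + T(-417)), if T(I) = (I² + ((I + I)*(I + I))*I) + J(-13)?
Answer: -4222673/1885152055 ≈ -0.0022400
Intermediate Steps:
T(I) = -1/13 + I² + 4*I³ (T(I) = (I² + ((I + I)*(I + I))*I) + 1/(-13) = (I² + ((2*I)*(2*I))*I) - 1/13 = (I² + (4*I²)*I) - 1/13 = (I² + 4*I³) - 1/13 = -1/13 + I² + 4*I³)
(444284 + 205358)/(-150430 + T(-417)) = (444284 + 205358)/(-150430 + (-1/13 + (-417)² + 4*(-417)³)) = 649642/(-150430 + (-1/13 + 173889 + 4*(-72511713))) = 649642/(-150430 + (-1/13 + 173889 - 290046852)) = 649642/(-150430 - 3768348520/13) = 649642/(-3770304110/13) = 649642*(-13/3770304110) = -4222673/1885152055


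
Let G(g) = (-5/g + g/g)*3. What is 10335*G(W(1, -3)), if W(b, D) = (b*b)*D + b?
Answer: 217035/2 ≈ 1.0852e+5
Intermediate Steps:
W(b, D) = b + D*b**2 (W(b, D) = b**2*D + b = D*b**2 + b = b + D*b**2)
G(g) = 3 - 15/g (G(g) = (-5/g + 1)*3 = (1 - 5/g)*3 = 3 - 15/g)
10335*G(W(1, -3)) = 10335*(3 - 15/(1 - 3*1)) = 10335*(3 - 15/(1 - 3)) = 10335*(3 - 15/(1*(-2))) = 10335*(3 - 15/(-2)) = 10335*(3 - 15*(-1/2)) = 10335*(3 + 15/2) = 10335*(21/2) = 217035/2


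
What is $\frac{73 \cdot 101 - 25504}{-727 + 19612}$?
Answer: $- \frac{18131}{18885} \approx -0.96007$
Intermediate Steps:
$\frac{73 \cdot 101 - 25504}{-727 + 19612} = \frac{7373 - 25504}{18885} = \left(-18131\right) \frac{1}{18885} = - \frac{18131}{18885}$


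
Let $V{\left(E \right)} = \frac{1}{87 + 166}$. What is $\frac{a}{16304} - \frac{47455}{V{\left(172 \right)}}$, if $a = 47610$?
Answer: $- \frac{97873825675}{8152} \approx -1.2006 \cdot 10^{7}$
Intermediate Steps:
$V{\left(E \right)} = \frac{1}{253}$
$\frac{a}{16304} - \frac{47455}{V{\left(172 \right)}} = \frac{47610}{16304} - 47455 \frac{1}{\frac{1}{253}} = 47610 \cdot \frac{1}{16304} - 12006115 = \frac{23805}{8152} - 12006115 = - \frac{97873825675}{8152}$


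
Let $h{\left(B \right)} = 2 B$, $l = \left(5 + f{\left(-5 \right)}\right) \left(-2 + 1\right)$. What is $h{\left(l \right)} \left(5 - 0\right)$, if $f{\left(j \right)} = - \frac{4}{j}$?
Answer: $-58$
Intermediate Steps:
$l = - \frac{29}{5}$ ($l = \left(5 - \frac{4}{-5}\right) \left(-2 + 1\right) = \left(5 - - \frac{4}{5}\right) \left(-1\right) = \left(5 + \frac{4}{5}\right) \left(-1\right) = \frac{29}{5} \left(-1\right) = - \frac{29}{5} \approx -5.8$)
$h{\left(l \right)} \left(5 - 0\right) = 2 \left(- \frac{29}{5}\right) \left(5 - 0\right) = - \frac{58 \left(5 + 0\right)}{5} = \left(- \frac{58}{5}\right) 5 = -58$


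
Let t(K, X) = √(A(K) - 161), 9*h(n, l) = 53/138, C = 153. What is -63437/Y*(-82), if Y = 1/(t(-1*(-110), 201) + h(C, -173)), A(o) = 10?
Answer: 137848601/621 + 5201834*I*√151 ≈ 2.2198e+5 + 6.3921e+7*I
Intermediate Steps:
h(n, l) = 53/1242 (h(n, l) = (53/138)/9 = (53*(1/138))/9 = (⅑)*(53/138) = 53/1242)
t(K, X) = I*√151 (t(K, X) = √(10 - 161) = √(-151) = I*√151)
Y = 1/(53/1242 + I*√151) (Y = 1/(I*√151 + 53/1242) = 1/(53/1242 + I*√151) ≈ 0.0002826 - 0.081378*I)
-63437/Y*(-82) = -63437/(65826/232929973 - 1542564*I*√151/232929973)*(-82) = 5201834/(65826/232929973 - 1542564*I*√151/232929973)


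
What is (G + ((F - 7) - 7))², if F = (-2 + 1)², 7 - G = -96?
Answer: 8100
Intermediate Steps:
G = 103 (G = 7 - 1*(-96) = 7 + 96 = 103)
F = 1 (F = (-1)² = 1)
(G + ((F - 7) - 7))² = (103 + ((1 - 7) - 7))² = (103 + (-6 - 7))² = (103 - 13)² = 90² = 8100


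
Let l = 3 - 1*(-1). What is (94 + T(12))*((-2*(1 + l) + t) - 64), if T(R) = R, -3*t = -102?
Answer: -4240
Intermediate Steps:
t = 34 (t = -1/3*(-102) = 34)
l = 4 (l = 3 + 1 = 4)
(94 + T(12))*((-2*(1 + l) + t) - 64) = (94 + 12)*((-2*(1 + 4) + 34) - 64) = 106*((-2*5 + 34) - 64) = 106*((-10 + 34) - 64) = 106*(24 - 64) = 106*(-40) = -4240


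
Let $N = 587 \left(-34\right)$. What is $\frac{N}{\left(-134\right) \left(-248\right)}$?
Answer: $- \frac{9979}{16616} \approx -0.60057$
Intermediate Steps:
$N = -19958$
$\frac{N}{\left(-134\right) \left(-248\right)} = - \frac{19958}{\left(-134\right) \left(-248\right)} = - \frac{19958}{33232} = \left(-19958\right) \frac{1}{33232} = - \frac{9979}{16616}$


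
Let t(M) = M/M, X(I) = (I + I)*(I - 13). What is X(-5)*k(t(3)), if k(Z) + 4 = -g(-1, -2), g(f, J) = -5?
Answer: 180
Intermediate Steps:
X(I) = 2*I*(-13 + I) (X(I) = (2*I)*(-13 + I) = 2*I*(-13 + I))
t(M) = 1
k(Z) = 1 (k(Z) = -4 - 1*(-5) = -4 + 5 = 1)
X(-5)*k(t(3)) = (2*(-5)*(-13 - 5))*1 = (2*(-5)*(-18))*1 = 180*1 = 180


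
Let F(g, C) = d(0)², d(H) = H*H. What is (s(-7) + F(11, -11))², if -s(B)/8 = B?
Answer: 3136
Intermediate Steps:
d(H) = H²
s(B) = -8*B
F(g, C) = 0 (F(g, C) = (0²)² = 0² = 0)
(s(-7) + F(11, -11))² = (-8*(-7) + 0)² = (56 + 0)² = 56² = 3136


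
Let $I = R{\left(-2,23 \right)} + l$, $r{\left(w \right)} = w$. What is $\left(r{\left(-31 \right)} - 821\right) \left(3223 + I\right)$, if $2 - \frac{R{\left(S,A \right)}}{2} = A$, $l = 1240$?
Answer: $-3766692$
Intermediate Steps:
$R{\left(S,A \right)} = 4 - 2 A$
$I = 1198$ ($I = \left(4 - 46\right) + 1240 = -42 + 1240 = 1198$)
$\left(r{\left(-31 \right)} - 821\right) \left(3223 + I\right) = \left(-31 - 821\right) \left(3223 + 1198\right) = \left(-852\right) 4421 = -3766692$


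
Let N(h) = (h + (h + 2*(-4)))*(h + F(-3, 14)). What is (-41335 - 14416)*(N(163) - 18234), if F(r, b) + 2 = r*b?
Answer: -1093165608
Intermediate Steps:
F(r, b) = -2 + b*r (F(r, b) = -2 + r*b = -2 + b*r)
N(h) = (-44 + h)*(-8 + 2*h) (N(h) = (h + (h + 2*(-4)))*(h + (-2 + 14*(-3))) = (h + (h - 8))*(h + (-2 - 42)) = (h + (-8 + h))*(h - 44) = (-8 + 2*h)*(-44 + h) = (-44 + h)*(-8 + 2*h))
(-41335 - 14416)*(N(163) - 18234) = (-41335 - 14416)*((352 - 96*163 + 2*163**2) - 18234) = -55751*((352 - 15648 + 2*26569) - 18234) = -55751*((352 - 15648 + 53138) - 18234) = -55751*(37842 - 18234) = -55751*19608 = -1093165608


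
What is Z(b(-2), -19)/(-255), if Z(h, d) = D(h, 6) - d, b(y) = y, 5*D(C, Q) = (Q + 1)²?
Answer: -48/425 ≈ -0.11294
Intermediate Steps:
D(C, Q) = (1 + Q)²/5 (D(C, Q) = (Q + 1)²/5 = (1 + Q)²/5)
Z(h, d) = 49/5 - d (Z(h, d) = (1 + 6)²/5 - d = (⅕)*7² - d = (⅕)*49 - d = 49/5 - d)
Z(b(-2), -19)/(-255) = (49/5 - 1*(-19))/(-255) = (49/5 + 19)*(-1/255) = (144/5)*(-1/255) = -48/425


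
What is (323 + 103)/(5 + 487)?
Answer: 71/82 ≈ 0.86585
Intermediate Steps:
(323 + 103)/(5 + 487) = 426/492 = 426*(1/492) = 71/82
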